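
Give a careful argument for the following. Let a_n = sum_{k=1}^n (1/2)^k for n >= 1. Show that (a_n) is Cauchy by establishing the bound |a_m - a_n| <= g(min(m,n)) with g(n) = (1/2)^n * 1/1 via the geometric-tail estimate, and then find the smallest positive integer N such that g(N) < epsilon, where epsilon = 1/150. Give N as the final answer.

For m > n >= 1: |a_m - a_n| = sum_{k=n+1}^m (1/2)^k < sum_{k=n+1}^infinity (1/2)^k = (1/2)^(n+1) / (1 - 1/2) = (1/2)^n * (1/2) * (2/1) = (1/2)^n * 1/1.
So g(n) = (1/2)^n / 1. Since g(n) -> 0, (a_n) is Cauchy.
Now solve g(N) < 1/150: (1/2)^N / 1 < 1/150 <=> 2^N > 1 / (1 * 1/150) = 150.
Check powers of 2: 2^7 = 128 <= 150, 2^8 = 256 > 150.
So the smallest such N is 8. Check: g(8) = 1/(1 * 256) = 1/256 < 1/150.

8


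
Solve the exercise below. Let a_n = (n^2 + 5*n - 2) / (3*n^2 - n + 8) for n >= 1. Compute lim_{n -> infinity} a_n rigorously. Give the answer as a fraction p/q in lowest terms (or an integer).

Divide numerator and denominator by n^2, the highest power:
numerator / n^2 = 1 + 5/n - 2/n^2
denominator / n^2 = 3 - 1/n + 8/n^2
As n -> infinity, all terms of the form c/n^k (k >= 1) tend to 0.
So numerator / n^2 -> 1 and denominator / n^2 -> 3.
Therefore lim a_n = 1/3.

1/3


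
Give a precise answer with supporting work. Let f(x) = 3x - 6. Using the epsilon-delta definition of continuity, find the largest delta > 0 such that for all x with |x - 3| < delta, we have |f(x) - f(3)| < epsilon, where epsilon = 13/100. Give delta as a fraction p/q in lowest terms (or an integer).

We compute f(3) = 3*(3) - 6 = 3.
|f(x) - f(3)| = |3x - 6 - (3)| = |3(x - 3)| = 3|x - 3|.
We need 3|x - 3| < 13/100, i.e. |x - 3| < 13/100 / 3 = 13/300.
So any delta <= 13/300 works. Conversely, if delta > 13/300, then x = 3 + 13/300 satisfies |x - 3| = 13/300 < delta but |f(x) - f(3)| = 3 * 13/300 = 13/100, which is not < 13/100; so no larger delta works.
Hence the largest such delta is 13/300.

13/300


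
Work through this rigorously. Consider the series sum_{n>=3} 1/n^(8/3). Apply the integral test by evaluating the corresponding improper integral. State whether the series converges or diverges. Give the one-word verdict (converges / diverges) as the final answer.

Let f(x) = x^(-8/3). Then f is positive, continuous, and decreasing on [3, infinity), so the integral test applies.
Compute the improper integral int_{3}^infinity f(x) dx:
  antiderivative F(x) = -3/(5*x^(5/3)).
  As x -> infinity, F(x) -> 0 (since p = 8/3 > 1).
  So int = F(infinity) - F(3) = 0 - (-3^(1/3)/15) = 3^(1/3)/15.
  Finite, so by the integral test, the series converges.

converges


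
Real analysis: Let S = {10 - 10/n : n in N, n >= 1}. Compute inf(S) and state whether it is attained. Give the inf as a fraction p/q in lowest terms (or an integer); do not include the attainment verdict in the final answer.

Analysis:
- Values: 0, 5, 20/3, 15/2, ... strictly increasing.
- Minimum is 0 (n=1); inf = 0 (attained).
- 10 - 10/n -> 10 from below; sup = 10, not attained.
Conclusion: inf(S) = 0, attained in S.

0


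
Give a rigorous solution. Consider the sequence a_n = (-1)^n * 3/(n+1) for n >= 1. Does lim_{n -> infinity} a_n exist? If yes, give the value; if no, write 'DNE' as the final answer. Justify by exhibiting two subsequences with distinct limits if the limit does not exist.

Examine the behaviour of a_n along subsequences.
Even-n subsequence a_{2k} = 3/(2k+1) -> 0. Odd-n subsequence a_{2k+1} = -3/(2k+2) -> 0. Both tend to 0, which suggests the limit is 0; verify directly.
|a_n - 0| = 3/(n+1) < 3/n for every n >= 1.
Given epsilon > 0, choose a positive integer N > 3/epsilon. Then for all n >= N, |a_n| < 3/n <= 3/N < epsilon.
So by the definition of the limit, lim a_n exists and equals 0.

0


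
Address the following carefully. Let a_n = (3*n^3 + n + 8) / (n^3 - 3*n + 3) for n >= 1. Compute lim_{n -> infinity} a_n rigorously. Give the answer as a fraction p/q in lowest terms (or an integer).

Divide numerator and denominator by n^3, the highest power:
numerator / n^3 = 3 + n^(-2) + 8/n^3
denominator / n^3 = 1 - 3/n^2 + 3/n^3
As n -> infinity, all terms of the form c/n^k (k >= 1) tend to 0.
So numerator / n^3 -> 3 and denominator / n^3 -> 1.
Therefore lim a_n = 3.

3


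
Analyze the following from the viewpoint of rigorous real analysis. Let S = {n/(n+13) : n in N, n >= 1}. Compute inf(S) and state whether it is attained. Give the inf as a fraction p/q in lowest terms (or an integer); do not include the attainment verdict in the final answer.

Analysis:
- Values: 1/14, 2/15, 3/16, 4/17, ... strictly increasing.
- Minimum is 1/14 (n=1); inf = 1/14 (attained).
- n/(n+13) = 1 - 13/(n+13) -> 1 from below as n -> infinity, and never equals 1.
- So sup = 1 (not attained).
Conclusion: inf(S) = 1/14, attained in S.

1/14


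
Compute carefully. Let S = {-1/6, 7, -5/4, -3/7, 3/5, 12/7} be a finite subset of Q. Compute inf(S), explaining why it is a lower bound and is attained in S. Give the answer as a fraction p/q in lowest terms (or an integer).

S is finite, so inf(S) = min(S).
Sorted increasing:
-5/4, -3/7, -1/6, 3/5, 12/7, 7
The extremum is -5/4.
For every x in S, x >= -5/4. And -5/4 is in S, so it is attained.
Therefore inf(S) = -5/4.

-5/4


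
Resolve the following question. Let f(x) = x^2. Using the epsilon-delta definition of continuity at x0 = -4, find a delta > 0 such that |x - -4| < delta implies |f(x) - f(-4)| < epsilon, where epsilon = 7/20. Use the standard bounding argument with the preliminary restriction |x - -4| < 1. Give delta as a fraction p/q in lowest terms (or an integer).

Factor: |x^2 - (-4)^2| = |x - -4| * |x + -4|.
Impose |x - -4| < 1 first. Then |x + -4| = |(x - -4) + 2*(-4)| <= |x - -4| + 2*|-4| < 1 + 8 = 9.
So |x^2 - (-4)^2| < delta * 9.
We need delta * 9 <= 7/20, i.e. delta <= 7/20/9 = 7/180.
Since 7/180 < 1, this is tighter than 1; take delta = 7/180.
So delta = 7/180 works.

7/180


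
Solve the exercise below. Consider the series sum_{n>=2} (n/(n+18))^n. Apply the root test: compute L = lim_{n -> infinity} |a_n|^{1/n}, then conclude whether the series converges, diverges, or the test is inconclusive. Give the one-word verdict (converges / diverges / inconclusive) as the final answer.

Let a_n denote the general term. Form |a_n|^(1/n) and simplify:
|a_n|^(1/n) = n/(n + 18)
Take the limit as n -> infinity: L = 1.
Since L = 1, the root test is inconclusive. (In fact a_n = (n/(n+18))^n -> e^(-18) != 0, so the nth-term test shows divergence; but the root test itself gives no conclusion.)

inconclusive


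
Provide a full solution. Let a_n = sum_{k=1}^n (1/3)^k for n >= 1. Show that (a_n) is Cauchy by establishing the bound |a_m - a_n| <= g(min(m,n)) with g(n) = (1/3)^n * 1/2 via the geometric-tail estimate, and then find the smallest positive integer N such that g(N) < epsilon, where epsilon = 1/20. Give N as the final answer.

For m > n >= 1: |a_m - a_n| = sum_{k=n+1}^m (1/3)^k < sum_{k=n+1}^infinity (1/3)^k = (1/3)^(n+1) / (1 - 1/3) = (1/3)^n * (1/3) * (3/2) = (1/3)^n * 1/2.
So g(n) = (1/3)^n / 2. Since g(n) -> 0, (a_n) is Cauchy.
Now solve g(N) < 1/20: (1/3)^N / 2 < 1/20 <=> 3^N > 1 / (2 * 1/20) = 10.
Check powers of 3: 3^2 = 9 <= 10, 3^3 = 27 > 10.
So the smallest such N is 3. Check: g(3) = 1/(2 * 27) = 1/54 < 1/20.

3


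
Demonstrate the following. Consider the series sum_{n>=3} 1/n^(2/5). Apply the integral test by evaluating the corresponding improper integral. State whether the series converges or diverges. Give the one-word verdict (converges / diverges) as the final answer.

Let f(x) = x^(-2/5). Then f is positive, continuous, and decreasing on [3, infinity), so the integral test applies.
Compute the improper integral int_{3}^infinity f(x) dx:
  antiderivative F(x) = 5*x^(3/5)/3.
  As x -> infinity, F(x) -> infinity (since p = 2/5 < 1).
  So the integral diverges. By the integral test, the series diverges.

diverges


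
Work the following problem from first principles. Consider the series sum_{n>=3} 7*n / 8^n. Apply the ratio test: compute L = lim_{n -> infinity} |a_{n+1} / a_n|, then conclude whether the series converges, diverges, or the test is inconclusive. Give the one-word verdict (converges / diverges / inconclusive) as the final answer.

Let a_n denote the general term. Form the ratio a_{n+1}/a_n and simplify:
a_{n+1}/a_n = (n + 1)/(8*n)
Take the limit as n -> infinity: L = 1/8.
Since L = 1/8 < 1, the ratio test implies the series converges.

converges


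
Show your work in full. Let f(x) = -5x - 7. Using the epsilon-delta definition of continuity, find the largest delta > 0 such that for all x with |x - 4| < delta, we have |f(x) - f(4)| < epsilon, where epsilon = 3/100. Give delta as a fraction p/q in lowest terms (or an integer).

We compute f(4) = -5*(4) - 7 = -27.
|f(x) - f(4)| = |-5x - 7 - (-27)| = |-5(x - 4)| = 5|x - 4|.
We need 5|x - 4| < 3/100, i.e. |x - 4| < 3/100 / 5 = 3/500.
So any delta <= 3/500 works. Conversely, if delta > 3/500, then x = 4 + 3/500 satisfies |x - 4| = 3/500 < delta but |f(x) - f(4)| = 5 * 3/500 = 3/100, which is not < 3/100; so no larger delta works.
Hence the largest such delta is 3/500.

3/500


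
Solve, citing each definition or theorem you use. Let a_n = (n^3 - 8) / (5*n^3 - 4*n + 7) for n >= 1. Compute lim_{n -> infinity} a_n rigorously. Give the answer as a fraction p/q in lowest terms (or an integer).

Divide numerator and denominator by n^3, the highest power:
numerator / n^3 = 1 - 8/n^3
denominator / n^3 = 5 - 4/n^2 + 7/n^3
As n -> infinity, all terms of the form c/n^k (k >= 1) tend to 0.
So numerator / n^3 -> 1 and denominator / n^3 -> 5.
Therefore lim a_n = 1/5.

1/5


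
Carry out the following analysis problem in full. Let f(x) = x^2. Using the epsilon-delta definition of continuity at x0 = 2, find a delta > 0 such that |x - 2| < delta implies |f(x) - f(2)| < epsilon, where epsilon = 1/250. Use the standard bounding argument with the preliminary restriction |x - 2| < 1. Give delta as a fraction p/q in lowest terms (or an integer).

Factor: |x^2 - (2)^2| = |x - 2| * |x + 2|.
Impose |x - 2| < 1 first. Then |x + 2| = |(x - 2) + 2*(2)| <= |x - 2| + 2*|2| < 1 + 4 = 5.
So |x^2 - (2)^2| < delta * 5.
We need delta * 5 <= 1/250, i.e. delta <= 1/250/5 = 1/1250.
Since 1/1250 < 1, this is tighter than 1; take delta = 1/1250.
So delta = 1/1250 works.

1/1250


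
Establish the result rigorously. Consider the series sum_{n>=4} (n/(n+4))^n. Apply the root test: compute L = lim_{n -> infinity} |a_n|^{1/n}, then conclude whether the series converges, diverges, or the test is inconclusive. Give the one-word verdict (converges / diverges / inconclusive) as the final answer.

Let a_n denote the general term. Form |a_n|^(1/n) and simplify:
|a_n|^(1/n) = n/(n + 4)
Take the limit as n -> infinity: L = 1.
Since L = 1, the root test is inconclusive. (In fact a_n = (n/(n+4))^n -> e^(-4) != 0, so the nth-term test shows divergence; but the root test itself gives no conclusion.)

inconclusive


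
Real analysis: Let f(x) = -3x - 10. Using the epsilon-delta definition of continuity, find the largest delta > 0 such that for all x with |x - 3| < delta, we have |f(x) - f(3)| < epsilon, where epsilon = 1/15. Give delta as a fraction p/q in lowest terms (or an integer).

We compute f(3) = -3*(3) - 10 = -19.
|f(x) - f(3)| = |-3x - 10 - (-19)| = |-3(x - 3)| = 3|x - 3|.
We need 3|x - 3| < 1/15, i.e. |x - 3| < 1/15 / 3 = 1/45.
So any delta <= 1/45 works. Conversely, if delta > 1/45, then x = 3 + 1/45 satisfies |x - 3| = 1/45 < delta but |f(x) - f(3)| = 3 * 1/45 = 1/15, which is not < 1/15; so no larger delta works.
Hence the largest such delta is 1/45.

1/45


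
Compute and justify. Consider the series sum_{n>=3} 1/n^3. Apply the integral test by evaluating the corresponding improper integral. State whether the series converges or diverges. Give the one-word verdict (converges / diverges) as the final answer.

Let f(x) = x^(-3). Then f is positive, continuous, and decreasing on [3, infinity), so the integral test applies.
Compute the improper integral int_{3}^infinity f(x) dx:
  antiderivative F(x) = -1/(2*x^2).
  As x -> infinity, F(x) -> 0 (since p = 3 > 1).
  So int = F(infinity) - F(3) = 0 - (-1/18) = 1/18.
  Finite, so by the integral test, the series converges.

converges


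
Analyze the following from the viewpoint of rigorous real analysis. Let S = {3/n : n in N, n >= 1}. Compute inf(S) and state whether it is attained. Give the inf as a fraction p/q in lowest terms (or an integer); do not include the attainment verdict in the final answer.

Analysis:
- Values: 3, 3/2, 1, 3/4, ... strictly decreasing.
- The maximum is 3 (n=1); sup = 3 (attained).
- The set is bounded below by 0; 3/n -> 0 so 0 is the greatest lower bound.
- 0 is not in the set, so inf = 0 is not attained.
Conclusion: inf(S) = 0, not attained in S.

0


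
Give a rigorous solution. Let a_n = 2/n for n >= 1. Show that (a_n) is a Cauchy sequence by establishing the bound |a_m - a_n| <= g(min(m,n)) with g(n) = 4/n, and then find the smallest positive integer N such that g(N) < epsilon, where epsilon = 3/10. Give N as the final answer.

For any m, n >= 1, by the triangle inequality:
|a_m - a_n| = |2/m - 2/n| <= 2*1/m + 2*1/n <= 4/min(m,n).
So g(n) = 4/n bounds the Cauchy difference. Since g(n) -> 0, (a_n) is Cauchy.
Now solve g(N) < 3/10: 4/N < 3/10 <=> N > 4 / (3/10) = 40/3.
The smallest integer strictly greater than 40/3 is N = 14.
Check: g(14) = 4/14 = 2/7 < 3/10; g(13) = 4/13 >= 3/10. So N = 14.

14


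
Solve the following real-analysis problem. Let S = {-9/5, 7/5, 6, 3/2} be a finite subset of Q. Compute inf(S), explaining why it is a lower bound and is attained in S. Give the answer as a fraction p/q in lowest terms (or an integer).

S is finite, so inf(S) = min(S).
Sorted increasing:
-9/5, 7/5, 3/2, 6
The extremum is -9/5.
For every x in S, x >= -9/5. And -9/5 is in S, so it is attained.
Therefore inf(S) = -9/5.

-9/5


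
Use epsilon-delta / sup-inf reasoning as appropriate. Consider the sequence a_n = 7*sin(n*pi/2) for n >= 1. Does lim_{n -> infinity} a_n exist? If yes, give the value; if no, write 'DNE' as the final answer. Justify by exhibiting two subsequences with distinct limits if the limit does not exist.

Examine the behaviour of a_n along subsequences.
a_{4k+1} = 7*sin(pi/2 + 2k*pi) = 7 -> 7. a_{4k+3} = 7*sin(3pi/2 + 2k*pi) = -7 -> -7.
Since these two subsequential limits are 7 and -7, distinct, the full sequence cannot converge (a convergent sequence has all subsequences tending to the same limit). So lim a_n does not exist.

DNE


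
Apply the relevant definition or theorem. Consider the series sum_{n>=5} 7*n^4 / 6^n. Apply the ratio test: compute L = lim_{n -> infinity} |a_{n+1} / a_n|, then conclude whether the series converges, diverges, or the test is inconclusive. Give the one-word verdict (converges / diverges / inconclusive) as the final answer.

Let a_n denote the general term. Form the ratio a_{n+1}/a_n and simplify:
a_{n+1}/a_n = (n + 1)^4/(6*n^4)
Take the limit as n -> infinity: L = 1/6.
Since L = 1/6 < 1, the ratio test implies the series converges.

converges


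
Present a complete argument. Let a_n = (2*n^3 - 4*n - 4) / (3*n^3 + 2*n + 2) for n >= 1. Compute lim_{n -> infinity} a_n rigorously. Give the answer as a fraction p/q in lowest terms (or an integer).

Divide numerator and denominator by n^3, the highest power:
numerator / n^3 = 2 - 4/n^2 - 4/n^3
denominator / n^3 = 3 + 2/n^2 + 2/n^3
As n -> infinity, all terms of the form c/n^k (k >= 1) tend to 0.
So numerator / n^3 -> 2 and denominator / n^3 -> 3.
Therefore lim a_n = 2/3.

2/3


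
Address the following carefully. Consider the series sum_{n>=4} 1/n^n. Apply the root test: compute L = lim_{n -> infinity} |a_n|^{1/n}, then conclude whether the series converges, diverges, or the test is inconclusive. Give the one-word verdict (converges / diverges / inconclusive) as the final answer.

Let a_n denote the general term. Form |a_n|^(1/n) and simplify:
|a_n|^(1/n) = 1/n
Take the limit as n -> infinity: L = 0.
Since L = 0 < 1, the root test implies convergence.

converges


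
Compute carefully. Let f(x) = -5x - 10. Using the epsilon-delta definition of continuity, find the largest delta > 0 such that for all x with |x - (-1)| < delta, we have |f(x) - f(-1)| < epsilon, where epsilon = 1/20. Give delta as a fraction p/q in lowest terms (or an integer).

We compute f(-1) = -5*(-1) - 10 = -5.
|f(x) - f(-1)| = |-5x - 10 - (-5)| = |-5(x - (-1))| = 5|x - (-1)|.
We need 5|x - (-1)| < 1/20, i.e. |x - (-1)| < 1/20 / 5 = 1/100.
So any delta <= 1/100 works. Conversely, if delta > 1/100, then x = -1 + 1/100 satisfies |x - (-1)| = 1/100 < delta but |f(x) - f(-1)| = 5 * 1/100 = 1/20, which is not < 1/20; so no larger delta works.
Hence the largest such delta is 1/100.

1/100


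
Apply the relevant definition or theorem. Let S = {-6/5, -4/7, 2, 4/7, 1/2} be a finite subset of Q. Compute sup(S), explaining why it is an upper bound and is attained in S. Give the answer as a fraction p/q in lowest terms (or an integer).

S is finite, so sup(S) = max(S).
Sorted decreasing:
2, 4/7, 1/2, -4/7, -6/5
The extremum is 2.
For every x in S, x <= 2. And 2 is in S, so it is attained.
Therefore sup(S) = 2.

2


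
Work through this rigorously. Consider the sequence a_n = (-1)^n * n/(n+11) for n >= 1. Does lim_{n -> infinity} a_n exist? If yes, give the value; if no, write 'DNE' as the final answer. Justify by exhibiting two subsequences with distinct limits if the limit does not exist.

Examine the behaviour of a_n along subsequences.
a_{2k} = 2k/(2k+11) -> 1. a_{2k+1} = -(2k+1)/(2k+12) -> -1.
Since these two subsequential limits are 1 and -1, distinct, the full sequence cannot converge (a convergent sequence has all subsequences tending to the same limit). So lim a_n does not exist.

DNE


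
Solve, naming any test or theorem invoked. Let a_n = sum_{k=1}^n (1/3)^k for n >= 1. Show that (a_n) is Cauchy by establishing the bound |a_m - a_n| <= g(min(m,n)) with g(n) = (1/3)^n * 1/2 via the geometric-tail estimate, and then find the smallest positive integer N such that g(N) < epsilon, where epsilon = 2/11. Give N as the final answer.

For m > n >= 1: |a_m - a_n| = sum_{k=n+1}^m (1/3)^k < sum_{k=n+1}^infinity (1/3)^k = (1/3)^(n+1) / (1 - 1/3) = (1/3)^n * (1/3) * (3/2) = (1/3)^n * 1/2.
So g(n) = (1/3)^n / 2. Since g(n) -> 0, (a_n) is Cauchy.
Now solve g(N) < 2/11: (1/3)^N / 2 < 2/11 <=> 3^N > 1 / (2 * 2/11) = 11/4.
Check powers of 3: 3^0 = 1 <= 11/4, 3^1 = 3 > 11/4.
So the smallest such N is 1. Check: g(1) = 1/(2 * 3) = 1/6 < 2/11.

1


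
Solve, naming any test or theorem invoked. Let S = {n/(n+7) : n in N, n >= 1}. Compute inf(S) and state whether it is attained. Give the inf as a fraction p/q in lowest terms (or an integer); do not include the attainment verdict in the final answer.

Analysis:
- Values: 1/8, 2/9, 3/10, 4/11, ... strictly increasing.
- Minimum is 1/8 (n=1); inf = 1/8 (attained).
- n/(n+7) = 1 - 7/(n+7) -> 1 from below as n -> infinity, and never equals 1.
- So sup = 1 (not attained).
Conclusion: inf(S) = 1/8, attained in S.

1/8


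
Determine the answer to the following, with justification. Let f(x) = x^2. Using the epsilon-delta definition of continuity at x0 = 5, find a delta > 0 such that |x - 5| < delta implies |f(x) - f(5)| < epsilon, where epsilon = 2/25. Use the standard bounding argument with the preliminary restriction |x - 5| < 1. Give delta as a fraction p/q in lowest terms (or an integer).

Factor: |x^2 - (5)^2| = |x - 5| * |x + 5|.
Impose |x - 5| < 1 first. Then |x + 5| = |(x - 5) + 2*(5)| <= |x - 5| + 2*|5| < 1 + 10 = 11.
So |x^2 - (5)^2| < delta * 11.
We need delta * 11 <= 2/25, i.e. delta <= 2/25/11 = 2/275.
Since 2/275 < 1, this is tighter than 1; take delta = 2/275.
So delta = 2/275 works.

2/275


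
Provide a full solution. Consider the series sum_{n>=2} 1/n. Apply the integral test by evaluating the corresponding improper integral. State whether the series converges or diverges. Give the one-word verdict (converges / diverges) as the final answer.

Let f(x) = 1/x. Then f is positive, continuous, and decreasing on [2, infinity), so the integral test applies.
Compute the improper integral int_{2}^infinity f(x) dx:
  antiderivative F(x) = log(x).
  As x -> infinity, log(x) -> infinity.
  So int = infinity - log(2) = infinity. By the integral test, the series diverges.

diverges


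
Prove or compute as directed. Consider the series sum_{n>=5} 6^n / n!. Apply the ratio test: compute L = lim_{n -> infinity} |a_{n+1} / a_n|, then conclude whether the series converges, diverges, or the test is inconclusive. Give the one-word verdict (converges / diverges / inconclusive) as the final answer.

Let a_n denote the general term. Form the ratio a_{n+1}/a_n and simplify:
a_{n+1}/a_n = 6/(n + 1)
Take the limit as n -> infinity: L = 0.
Since L = 0 < 1, the ratio test implies the series converges.

converges


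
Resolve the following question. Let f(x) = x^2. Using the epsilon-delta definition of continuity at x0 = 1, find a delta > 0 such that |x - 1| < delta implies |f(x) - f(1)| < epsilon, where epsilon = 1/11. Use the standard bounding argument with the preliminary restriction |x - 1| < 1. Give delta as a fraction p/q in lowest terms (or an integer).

Factor: |x^2 - (1)^2| = |x - 1| * |x + 1|.
Impose |x - 1| < 1 first. Then |x + 1| = |(x - 1) + 2*(1)| <= |x - 1| + 2*|1| < 1 + 2 = 3.
So |x^2 - (1)^2| < delta * 3.
We need delta * 3 <= 1/11, i.e. delta <= 1/11/3 = 1/33.
Since 1/33 < 1, this is tighter than 1; take delta = 1/33.
So delta = 1/33 works.

1/33


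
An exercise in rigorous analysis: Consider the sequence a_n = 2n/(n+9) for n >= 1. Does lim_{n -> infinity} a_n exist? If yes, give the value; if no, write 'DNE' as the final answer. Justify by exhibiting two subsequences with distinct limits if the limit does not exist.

Examine the behaviour of a_n along subsequences.
Even-n subsequence a_{2k} = 2(2k)/(2k+9) -> 2. Odd-n subsequence a_{2k+1} = 2(2k+1)/(2k+10) -> 2. Both tend to 2, which suggests the limit is 2; verify directly.
|a_n - 2| = |2n - 2(n+9)| / (n+9) = 18/(n+9) < 18/n for every n >= 1.
Given epsilon > 0, choose a positive integer N > 18/epsilon. Then for all n >= N, |a_n - 2| < 18/n <= 18/N < epsilon.
So by the definition of the limit, lim a_n exists and equals 2.

2


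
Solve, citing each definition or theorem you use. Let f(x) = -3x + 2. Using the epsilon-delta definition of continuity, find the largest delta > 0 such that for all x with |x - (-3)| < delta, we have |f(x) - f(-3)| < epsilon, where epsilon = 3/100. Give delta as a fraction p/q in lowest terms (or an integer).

We compute f(-3) = -3*(-3) + 2 = 11.
|f(x) - f(-3)| = |-3x + 2 - (11)| = |-3(x - (-3))| = 3|x - (-3)|.
We need 3|x - (-3)| < 3/100, i.e. |x - (-3)| < 3/100 / 3 = 1/100.
So any delta <= 1/100 works. Conversely, if delta > 1/100, then x = -3 + 1/100 satisfies |x - (-3)| = 1/100 < delta but |f(x) - f(-3)| = 3 * 1/100 = 3/100, which is not < 3/100; so no larger delta works.
Hence the largest such delta is 1/100.

1/100


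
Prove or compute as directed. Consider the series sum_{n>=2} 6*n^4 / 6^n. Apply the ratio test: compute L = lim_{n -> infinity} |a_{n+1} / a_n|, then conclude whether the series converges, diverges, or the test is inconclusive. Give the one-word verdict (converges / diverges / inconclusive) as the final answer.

Let a_n denote the general term. Form the ratio a_{n+1}/a_n and simplify:
a_{n+1}/a_n = (n + 1)^4/(6*n^4)
Take the limit as n -> infinity: L = 1/6.
Since L = 1/6 < 1, the ratio test implies the series converges.

converges


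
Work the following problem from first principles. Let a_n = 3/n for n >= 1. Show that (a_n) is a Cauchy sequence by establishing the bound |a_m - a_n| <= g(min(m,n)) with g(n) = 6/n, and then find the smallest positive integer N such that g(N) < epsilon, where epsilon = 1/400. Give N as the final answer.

For any m, n >= 1, by the triangle inequality:
|a_m - a_n| = |3/m - 3/n| <= 3*1/m + 3*1/n <= 6/min(m,n).
So g(n) = 6/n bounds the Cauchy difference. Since g(n) -> 0, (a_n) is Cauchy.
Now solve g(N) < 1/400: 6/N < 1/400 <=> N > 6 / (1/400) = 2400.
The smallest integer strictly greater than 2400 is N = 2401.
Check: g(2401) = 6/2401 = 6/2401 < 1/400; g(2400) = 1/400 >= 1/400. So N = 2401.

2401


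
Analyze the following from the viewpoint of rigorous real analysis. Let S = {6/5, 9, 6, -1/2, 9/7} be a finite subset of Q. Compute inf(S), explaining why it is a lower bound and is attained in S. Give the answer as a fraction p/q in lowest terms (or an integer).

S is finite, so inf(S) = min(S).
Sorted increasing:
-1/2, 6/5, 9/7, 6, 9
The extremum is -1/2.
For every x in S, x >= -1/2. And -1/2 is in S, so it is attained.
Therefore inf(S) = -1/2.

-1/2


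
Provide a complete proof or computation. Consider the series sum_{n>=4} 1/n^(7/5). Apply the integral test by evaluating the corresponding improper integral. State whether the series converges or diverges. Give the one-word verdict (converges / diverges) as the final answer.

Let f(x) = x^(-7/5). Then f is positive, continuous, and decreasing on [4, infinity), so the integral test applies.
Compute the improper integral int_{4}^infinity f(x) dx:
  antiderivative F(x) = -5/(2*x^(2/5)).
  As x -> infinity, F(x) -> 0 (since p = 7/5 > 1).
  So int = F(infinity) - F(4) = 0 - (-5*2^(1/5)/4) = 5*2^(1/5)/4.
  Finite, so by the integral test, the series converges.

converges


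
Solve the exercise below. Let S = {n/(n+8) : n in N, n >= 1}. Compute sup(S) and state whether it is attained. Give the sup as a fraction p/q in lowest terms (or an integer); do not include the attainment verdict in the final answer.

Analysis:
- Values: 1/9, 1/5, 3/11, 1/3, ... strictly increasing.
- Minimum is 1/9 (n=1); inf = 1/9 (attained).
- n/(n+8) = 1 - 8/(n+8) -> 1 from below as n -> infinity, and never equals 1.
- So sup = 1 (not attained).
Conclusion: sup(S) = 1, not attained in S.

1


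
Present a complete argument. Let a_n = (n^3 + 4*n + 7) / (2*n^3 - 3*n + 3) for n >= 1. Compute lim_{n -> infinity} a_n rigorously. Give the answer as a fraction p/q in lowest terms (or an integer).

Divide numerator and denominator by n^3, the highest power:
numerator / n^3 = 1 + 4/n^2 + 7/n^3
denominator / n^3 = 2 - 3/n^2 + 3/n^3
As n -> infinity, all terms of the form c/n^k (k >= 1) tend to 0.
So numerator / n^3 -> 1 and denominator / n^3 -> 2.
Therefore lim a_n = 1/2.

1/2


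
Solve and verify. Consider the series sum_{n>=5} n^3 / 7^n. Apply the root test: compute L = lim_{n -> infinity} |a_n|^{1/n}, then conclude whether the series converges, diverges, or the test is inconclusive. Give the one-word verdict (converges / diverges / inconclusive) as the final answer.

Let a_n denote the general term. Form |a_n|^(1/n) and simplify:
|a_n|^(1/n) = n^(3/n)/7
Take the limit as n -> infinity: L = 1/7.
Since L = 1/7 < 1, the root test implies convergence.

converges


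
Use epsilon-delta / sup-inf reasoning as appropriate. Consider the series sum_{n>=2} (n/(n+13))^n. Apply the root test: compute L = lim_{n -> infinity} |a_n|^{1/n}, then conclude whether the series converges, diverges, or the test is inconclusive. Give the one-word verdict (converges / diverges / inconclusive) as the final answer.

Let a_n denote the general term. Form |a_n|^(1/n) and simplify:
|a_n|^(1/n) = n/(n + 13)
Take the limit as n -> infinity: L = 1.
Since L = 1, the root test is inconclusive. (In fact a_n = (n/(n+13))^n -> e^(-13) != 0, so the nth-term test shows divergence; but the root test itself gives no conclusion.)

inconclusive


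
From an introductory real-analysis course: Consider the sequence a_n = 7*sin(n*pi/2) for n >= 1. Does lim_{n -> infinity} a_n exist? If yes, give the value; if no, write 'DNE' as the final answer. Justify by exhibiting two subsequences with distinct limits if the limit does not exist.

Examine the behaviour of a_n along subsequences.
a_{4k+1} = 7*sin(pi/2 + 2k*pi) = 7 -> 7. a_{4k+3} = 7*sin(3pi/2 + 2k*pi) = -7 -> -7.
Since these two subsequential limits are 7 and -7, distinct, the full sequence cannot converge (a convergent sequence has all subsequences tending to the same limit). So lim a_n does not exist.

DNE


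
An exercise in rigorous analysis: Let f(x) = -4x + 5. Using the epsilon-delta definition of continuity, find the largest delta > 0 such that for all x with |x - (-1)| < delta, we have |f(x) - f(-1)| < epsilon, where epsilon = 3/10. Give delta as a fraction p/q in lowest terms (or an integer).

We compute f(-1) = -4*(-1) + 5 = 9.
|f(x) - f(-1)| = |-4x + 5 - (9)| = |-4(x - (-1))| = 4|x - (-1)|.
We need 4|x - (-1)| < 3/10, i.e. |x - (-1)| < 3/10 / 4 = 3/40.
So any delta <= 3/40 works. Conversely, if delta > 3/40, then x = -1 + 3/40 satisfies |x - (-1)| = 3/40 < delta but |f(x) - f(-1)| = 4 * 3/40 = 3/10, which is not < 3/10; so no larger delta works.
Hence the largest such delta is 3/40.

3/40


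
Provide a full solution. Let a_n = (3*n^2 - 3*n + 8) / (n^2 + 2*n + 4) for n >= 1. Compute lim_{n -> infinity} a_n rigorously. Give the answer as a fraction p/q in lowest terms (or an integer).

Divide numerator and denominator by n^2, the highest power:
numerator / n^2 = 3 - 3/n + 8/n^2
denominator / n^2 = 1 + 2/n + 4/n^2
As n -> infinity, all terms of the form c/n^k (k >= 1) tend to 0.
So numerator / n^2 -> 3 and denominator / n^2 -> 1.
Therefore lim a_n = 3.

3


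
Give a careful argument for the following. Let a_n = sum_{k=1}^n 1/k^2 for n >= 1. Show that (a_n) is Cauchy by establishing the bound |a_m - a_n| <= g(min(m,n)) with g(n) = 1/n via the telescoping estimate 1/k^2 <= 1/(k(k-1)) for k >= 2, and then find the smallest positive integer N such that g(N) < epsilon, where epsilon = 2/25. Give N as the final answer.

For m > n >= 1: |a_m - a_n| = sum_{k=n+1}^m 1/k^2.
Use 1/k^2 <= 1/(k(k-1)) = 1/(k-1) - 1/k for k >= 2:
sum_{k=n+1}^m 1/k^2 <= sum_{k=n+1}^m (1/(k-1) - 1/k) = 1/n - 1/m <= 1/n.
By symmetry the same bound holds with n,m swapped, so |a_m - a_n| <= 1/min(m,n) = g(min(m,n)). Since g(n) -> 0, (a_n) is Cauchy.
Now solve g(N) < 2/25: 1/N < 2/25 <=> N > 1/(2/25) = 25/2.
The smallest integer strictly greater than 25/2 is N = 13.
Check: g(13) = 1/13 < 2/25; g(12) = 1/12 >= 2/25. So N = 13.

13


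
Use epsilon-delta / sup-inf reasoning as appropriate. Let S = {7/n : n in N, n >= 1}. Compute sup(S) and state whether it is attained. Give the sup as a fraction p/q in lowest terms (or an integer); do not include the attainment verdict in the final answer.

Analysis:
- Values: 7, 7/2, 7/3, 7/4, ... strictly decreasing.
- The maximum is 7 (n=1); sup = 7 (attained).
- The set is bounded below by 0; 7/n -> 0 so 0 is the greatest lower bound.
- 0 is not in the set, so inf = 0 is not attained.
Conclusion: sup(S) = 7, attained in S.

7


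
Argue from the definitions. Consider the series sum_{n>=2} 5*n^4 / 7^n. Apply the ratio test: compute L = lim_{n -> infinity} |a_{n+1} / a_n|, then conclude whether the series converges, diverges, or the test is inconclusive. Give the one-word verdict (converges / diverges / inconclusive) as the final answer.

Let a_n denote the general term. Form the ratio a_{n+1}/a_n and simplify:
a_{n+1}/a_n = (n + 1)^4/(7*n^4)
Take the limit as n -> infinity: L = 1/7.
Since L = 1/7 < 1, the ratio test implies the series converges.

converges


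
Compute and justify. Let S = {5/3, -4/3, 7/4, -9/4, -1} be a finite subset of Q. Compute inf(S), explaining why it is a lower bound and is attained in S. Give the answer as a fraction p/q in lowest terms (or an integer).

S is finite, so inf(S) = min(S).
Sorted increasing:
-9/4, -4/3, -1, 5/3, 7/4
The extremum is -9/4.
For every x in S, x >= -9/4. And -9/4 is in S, so it is attained.
Therefore inf(S) = -9/4.

-9/4


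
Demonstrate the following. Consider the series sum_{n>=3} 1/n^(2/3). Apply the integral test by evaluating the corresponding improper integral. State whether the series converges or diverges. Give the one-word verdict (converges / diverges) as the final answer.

Let f(x) = x^(-2/3). Then f is positive, continuous, and decreasing on [3, infinity), so the integral test applies.
Compute the improper integral int_{3}^infinity f(x) dx:
  antiderivative F(x) = 3*x^(1/3).
  As x -> infinity, F(x) -> infinity (since p = 2/3 < 1).
  So the integral diverges. By the integral test, the series diverges.

diverges


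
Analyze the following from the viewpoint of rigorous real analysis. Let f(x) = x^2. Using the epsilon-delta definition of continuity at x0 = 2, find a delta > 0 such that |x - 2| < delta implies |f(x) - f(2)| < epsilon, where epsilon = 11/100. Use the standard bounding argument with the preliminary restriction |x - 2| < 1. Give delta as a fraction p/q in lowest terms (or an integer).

Factor: |x^2 - (2)^2| = |x - 2| * |x + 2|.
Impose |x - 2| < 1 first. Then |x + 2| = |(x - 2) + 2*(2)| <= |x - 2| + 2*|2| < 1 + 4 = 5.
So |x^2 - (2)^2| < delta * 5.
We need delta * 5 <= 11/100, i.e. delta <= 11/100/5 = 11/500.
Since 11/500 < 1, this is tighter than 1; take delta = 11/500.
So delta = 11/500 works.

11/500


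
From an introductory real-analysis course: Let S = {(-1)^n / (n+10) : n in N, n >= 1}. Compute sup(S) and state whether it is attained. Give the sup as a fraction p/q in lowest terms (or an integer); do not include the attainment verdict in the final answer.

Analysis:
- Values: -1/11, 1/12, -1/13, 1/14, -1/15, ...
- Positive terms (even n): 1/(2+10), 1/(4+10), ... decreasing -> max = 1/12 (n=2).
- Negative terms (odd n): -1/(1+10), -1/(3+10), ... increasing -> min = -1/11 (n=1).
- So sup = 1/12 (attained at n=2); inf = -1/11 (attained at n=1).
Conclusion: sup(S) = 1/12, attained in S.

1/12


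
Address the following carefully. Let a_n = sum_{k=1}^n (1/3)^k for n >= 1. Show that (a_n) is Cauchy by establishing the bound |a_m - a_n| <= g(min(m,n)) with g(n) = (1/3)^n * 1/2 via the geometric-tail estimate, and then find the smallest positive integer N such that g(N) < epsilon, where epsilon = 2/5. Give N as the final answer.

For m > n >= 1: |a_m - a_n| = sum_{k=n+1}^m (1/3)^k < sum_{k=n+1}^infinity (1/3)^k = (1/3)^(n+1) / (1 - 1/3) = (1/3)^n * (1/3) * (3/2) = (1/3)^n * 1/2.
So g(n) = (1/3)^n / 2. Since g(n) -> 0, (a_n) is Cauchy.
Now solve g(N) < 2/5: (1/3)^N / 2 < 2/5 <=> 3^N > 1 / (2 * 2/5) = 5/4.
Check powers of 3: 3^0 = 1 <= 5/4, 3^1 = 3 > 5/4.
So the smallest such N is 1. Check: g(1) = 1/(2 * 3) = 1/6 < 2/5.

1


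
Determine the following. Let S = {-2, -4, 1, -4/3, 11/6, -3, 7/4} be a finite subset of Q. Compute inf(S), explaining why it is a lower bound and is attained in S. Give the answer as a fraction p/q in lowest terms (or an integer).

S is finite, so inf(S) = min(S).
Sorted increasing:
-4, -3, -2, -4/3, 1, 7/4, 11/6
The extremum is -4.
For every x in S, x >= -4. And -4 is in S, so it is attained.
Therefore inf(S) = -4.

-4


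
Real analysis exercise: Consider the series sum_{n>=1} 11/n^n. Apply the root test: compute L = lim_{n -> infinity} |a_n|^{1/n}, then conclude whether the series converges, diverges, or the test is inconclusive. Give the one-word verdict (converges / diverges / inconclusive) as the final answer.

Let a_n denote the general term. Form |a_n|^(1/n) and simplify:
|a_n|^(1/n) = 11^(1/n)/n
Take the limit as n -> infinity: L = 0.
Since L = 0 < 1, the root test implies convergence.

converges


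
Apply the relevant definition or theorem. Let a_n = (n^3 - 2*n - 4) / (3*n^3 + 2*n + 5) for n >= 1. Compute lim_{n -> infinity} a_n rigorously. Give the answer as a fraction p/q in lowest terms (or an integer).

Divide numerator and denominator by n^3, the highest power:
numerator / n^3 = 1 - 2/n^2 - 4/n^3
denominator / n^3 = 3 + 2/n^2 + 5/n^3
As n -> infinity, all terms of the form c/n^k (k >= 1) tend to 0.
So numerator / n^3 -> 1 and denominator / n^3 -> 3.
Therefore lim a_n = 1/3.

1/3


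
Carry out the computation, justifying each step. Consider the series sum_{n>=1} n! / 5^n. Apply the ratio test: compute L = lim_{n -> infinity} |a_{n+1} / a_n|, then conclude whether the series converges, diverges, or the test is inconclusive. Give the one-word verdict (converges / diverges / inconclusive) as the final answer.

Let a_n denote the general term. Form the ratio a_{n+1}/a_n and simplify:
a_{n+1}/a_n = n/5 + 1/5
Take the limit as n -> infinity: L = infinity.
Since L = infinity > 1 (or L = infinity), the ratio test implies the series diverges.

diverges


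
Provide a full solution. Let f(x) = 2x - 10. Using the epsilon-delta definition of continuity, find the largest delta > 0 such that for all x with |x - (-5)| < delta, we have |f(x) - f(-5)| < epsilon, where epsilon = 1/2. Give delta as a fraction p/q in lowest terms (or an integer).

We compute f(-5) = 2*(-5) - 10 = -20.
|f(x) - f(-5)| = |2x - 10 - (-20)| = |2(x - (-5))| = 2|x - (-5)|.
We need 2|x - (-5)| < 1/2, i.e. |x - (-5)| < 1/2 / 2 = 1/4.
So any delta <= 1/4 works. Conversely, if delta > 1/4, then x = -5 + 1/4 satisfies |x - (-5)| = 1/4 < delta but |f(x) - f(-5)| = 2 * 1/4 = 1/2, which is not < 1/2; so no larger delta works.
Hence the largest such delta is 1/4.

1/4


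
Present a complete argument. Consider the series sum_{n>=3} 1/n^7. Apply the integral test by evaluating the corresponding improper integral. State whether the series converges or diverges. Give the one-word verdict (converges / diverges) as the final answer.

Let f(x) = x^(-7). Then f is positive, continuous, and decreasing on [3, infinity), so the integral test applies.
Compute the improper integral int_{3}^infinity f(x) dx:
  antiderivative F(x) = -1/(6*x^6).
  As x -> infinity, F(x) -> 0 (since p = 7 > 1).
  So int = F(infinity) - F(3) = 0 - (-1/4374) = 1/4374.
  Finite, so by the integral test, the series converges.

converges


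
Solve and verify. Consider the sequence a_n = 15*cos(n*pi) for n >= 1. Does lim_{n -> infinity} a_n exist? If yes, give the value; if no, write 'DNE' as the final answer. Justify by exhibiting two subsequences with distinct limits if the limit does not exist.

Examine the behaviour of a_n along subsequences.
cos(n*pi) = (-1)^n, so a_n = 15*(-1)^n. a_{2k} = 15 -> 15. a_{2k+1} = -15 -> -15.
Since these two subsequential limits are 15 and -15, distinct, the full sequence cannot converge (a convergent sequence has all subsequences tending to the same limit). So lim a_n does not exist.

DNE


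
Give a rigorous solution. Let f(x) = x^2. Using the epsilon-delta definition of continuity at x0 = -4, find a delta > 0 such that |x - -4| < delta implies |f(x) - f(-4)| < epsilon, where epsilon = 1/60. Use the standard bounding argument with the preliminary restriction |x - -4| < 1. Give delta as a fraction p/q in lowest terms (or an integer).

Factor: |x^2 - (-4)^2| = |x - -4| * |x + -4|.
Impose |x - -4| < 1 first. Then |x + -4| = |(x - -4) + 2*(-4)| <= |x - -4| + 2*|-4| < 1 + 8 = 9.
So |x^2 - (-4)^2| < delta * 9.
We need delta * 9 <= 1/60, i.e. delta <= 1/60/9 = 1/540.
Since 1/540 < 1, this is tighter than 1; take delta = 1/540.
So delta = 1/540 works.

1/540


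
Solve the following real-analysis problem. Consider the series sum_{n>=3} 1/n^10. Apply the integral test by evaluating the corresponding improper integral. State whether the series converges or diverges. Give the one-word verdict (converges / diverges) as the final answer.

Let f(x) = x^(-10). Then f is positive, continuous, and decreasing on [3, infinity), so the integral test applies.
Compute the improper integral int_{3}^infinity f(x) dx:
  antiderivative F(x) = -1/(9*x^9).
  As x -> infinity, F(x) -> 0 (since p = 10 > 1).
  So int = F(infinity) - F(3) = 0 - (-1/177147) = 1/177147.
  Finite, so by the integral test, the series converges.

converges


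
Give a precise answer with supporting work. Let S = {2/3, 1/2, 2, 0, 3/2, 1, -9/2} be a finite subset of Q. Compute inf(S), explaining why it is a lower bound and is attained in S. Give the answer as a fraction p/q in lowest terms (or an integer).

S is finite, so inf(S) = min(S).
Sorted increasing:
-9/2, 0, 1/2, 2/3, 1, 3/2, 2
The extremum is -9/2.
For every x in S, x >= -9/2. And -9/2 is in S, so it is attained.
Therefore inf(S) = -9/2.

-9/2
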